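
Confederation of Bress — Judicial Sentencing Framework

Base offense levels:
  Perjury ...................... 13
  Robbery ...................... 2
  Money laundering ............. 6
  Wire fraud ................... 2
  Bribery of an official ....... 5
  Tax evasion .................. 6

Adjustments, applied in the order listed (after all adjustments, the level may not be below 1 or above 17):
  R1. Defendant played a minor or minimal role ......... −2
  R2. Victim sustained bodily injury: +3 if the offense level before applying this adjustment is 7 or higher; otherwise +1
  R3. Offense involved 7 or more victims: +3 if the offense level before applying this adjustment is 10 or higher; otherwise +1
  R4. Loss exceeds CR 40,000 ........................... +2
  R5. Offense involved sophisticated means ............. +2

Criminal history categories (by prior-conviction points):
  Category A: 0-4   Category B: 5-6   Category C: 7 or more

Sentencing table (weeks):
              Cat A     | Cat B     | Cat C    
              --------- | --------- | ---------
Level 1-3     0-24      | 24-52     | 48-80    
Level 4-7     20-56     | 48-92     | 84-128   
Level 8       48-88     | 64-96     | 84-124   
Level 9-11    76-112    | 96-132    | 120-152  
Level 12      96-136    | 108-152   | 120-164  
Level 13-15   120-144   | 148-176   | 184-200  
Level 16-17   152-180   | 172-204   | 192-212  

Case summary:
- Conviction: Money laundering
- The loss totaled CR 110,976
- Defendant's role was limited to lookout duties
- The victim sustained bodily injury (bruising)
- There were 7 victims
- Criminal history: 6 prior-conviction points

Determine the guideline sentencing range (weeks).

64-96 weeks

Base offense level for money laundering: 6.
R1 applies: 6 − 2 = 4.
R2 applies (level before this adjustment is 4 < 7, so +1): 4 + 1 = 5.
R3 applies (level before this adjustment is 5 < 10, so +1): 5 + 1 = 6.
R4 applies: 6 + 2 = 8.
R5 does not apply.
Final offense level: 8.
Criminal history: 6 prior points → Category B (5-6).
Level 8 falls in the 8 band.
Grid: Level 8 × Category B = 64-96 weeks.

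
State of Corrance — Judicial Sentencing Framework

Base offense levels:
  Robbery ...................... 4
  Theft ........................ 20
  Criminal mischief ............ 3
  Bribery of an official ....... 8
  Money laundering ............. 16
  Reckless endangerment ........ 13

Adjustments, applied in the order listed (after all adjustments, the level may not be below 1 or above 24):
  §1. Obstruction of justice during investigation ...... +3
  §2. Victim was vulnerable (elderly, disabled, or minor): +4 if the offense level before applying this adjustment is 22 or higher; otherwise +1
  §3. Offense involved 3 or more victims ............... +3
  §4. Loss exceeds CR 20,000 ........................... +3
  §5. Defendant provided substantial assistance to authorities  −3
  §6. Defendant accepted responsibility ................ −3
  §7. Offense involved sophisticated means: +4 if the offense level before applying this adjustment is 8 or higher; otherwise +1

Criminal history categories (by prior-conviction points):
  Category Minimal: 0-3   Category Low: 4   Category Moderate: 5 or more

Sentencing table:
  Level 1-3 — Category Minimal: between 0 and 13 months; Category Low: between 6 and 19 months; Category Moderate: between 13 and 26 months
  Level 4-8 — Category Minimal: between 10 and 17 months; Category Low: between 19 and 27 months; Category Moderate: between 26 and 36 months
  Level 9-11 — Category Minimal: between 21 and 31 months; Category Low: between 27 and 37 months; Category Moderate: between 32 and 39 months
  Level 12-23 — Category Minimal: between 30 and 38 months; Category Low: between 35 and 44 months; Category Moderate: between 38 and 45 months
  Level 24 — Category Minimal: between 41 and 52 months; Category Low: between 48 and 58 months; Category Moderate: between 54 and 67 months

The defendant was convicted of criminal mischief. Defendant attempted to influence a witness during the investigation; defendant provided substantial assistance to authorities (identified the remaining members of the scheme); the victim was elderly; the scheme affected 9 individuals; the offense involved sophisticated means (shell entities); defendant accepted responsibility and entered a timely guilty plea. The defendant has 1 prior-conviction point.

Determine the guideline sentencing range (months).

Base offense level for criminal mischief: 3.
§1 applies: 3 + 3 = 6.
§2 applies (level before this adjustment is 6 < 22, so +1): 6 + 1 = 7.
§3 applies: 7 + 3 = 10.
§5 applies: 10 − 3 = 7.
§6 applies: 7 − 3 = 4.
§7 applies (level before this adjustment is 4 < 8, so +1): 4 + 1 = 5.
Final offense level: 5.
Criminal history: 1 prior point → Category Minimal (0-3).
Level 5 falls in the 4-8 band.
Grid: Level 4-8 × Category Minimal = 10-17 months.

10-17 months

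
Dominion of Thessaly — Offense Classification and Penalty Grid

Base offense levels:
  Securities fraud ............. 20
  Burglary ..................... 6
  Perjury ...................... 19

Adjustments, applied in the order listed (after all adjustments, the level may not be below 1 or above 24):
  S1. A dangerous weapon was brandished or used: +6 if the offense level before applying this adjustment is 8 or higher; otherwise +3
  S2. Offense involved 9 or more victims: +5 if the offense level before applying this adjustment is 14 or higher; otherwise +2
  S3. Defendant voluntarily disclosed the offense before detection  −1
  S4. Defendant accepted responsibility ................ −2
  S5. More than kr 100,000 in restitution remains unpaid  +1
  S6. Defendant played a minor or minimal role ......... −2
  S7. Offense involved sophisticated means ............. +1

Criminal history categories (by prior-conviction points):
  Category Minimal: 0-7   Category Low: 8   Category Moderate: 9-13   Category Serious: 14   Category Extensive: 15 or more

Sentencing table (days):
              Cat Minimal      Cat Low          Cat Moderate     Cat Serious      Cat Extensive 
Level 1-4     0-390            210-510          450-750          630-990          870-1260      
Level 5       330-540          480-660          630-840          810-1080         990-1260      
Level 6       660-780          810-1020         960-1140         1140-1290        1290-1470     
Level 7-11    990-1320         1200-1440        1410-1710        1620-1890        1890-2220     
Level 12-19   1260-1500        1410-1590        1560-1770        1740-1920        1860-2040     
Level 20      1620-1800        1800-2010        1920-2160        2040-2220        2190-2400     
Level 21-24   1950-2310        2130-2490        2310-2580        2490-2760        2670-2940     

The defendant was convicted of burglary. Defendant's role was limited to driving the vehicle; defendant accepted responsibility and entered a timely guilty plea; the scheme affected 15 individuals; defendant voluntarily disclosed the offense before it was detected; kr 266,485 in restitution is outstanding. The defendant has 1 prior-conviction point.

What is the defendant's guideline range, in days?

0-390 days

Base offense level for burglary: 6.
S2 applies (level before this adjustment is 6 < 14, so +2): 6 + 2 = 8.
S3 applies: 8 − 1 = 7.
S4 applies: 7 − 2 = 5.
S5 applies: 5 + 1 = 6.
S6 applies: 6 − 2 = 4.
S7 does not apply.
Final offense level: 4.
Criminal history: 1 prior point → Category Minimal (0-7).
Level 4 falls in the 1-4 band.
Grid: Level 1-4 × Category Minimal = 0-390 days.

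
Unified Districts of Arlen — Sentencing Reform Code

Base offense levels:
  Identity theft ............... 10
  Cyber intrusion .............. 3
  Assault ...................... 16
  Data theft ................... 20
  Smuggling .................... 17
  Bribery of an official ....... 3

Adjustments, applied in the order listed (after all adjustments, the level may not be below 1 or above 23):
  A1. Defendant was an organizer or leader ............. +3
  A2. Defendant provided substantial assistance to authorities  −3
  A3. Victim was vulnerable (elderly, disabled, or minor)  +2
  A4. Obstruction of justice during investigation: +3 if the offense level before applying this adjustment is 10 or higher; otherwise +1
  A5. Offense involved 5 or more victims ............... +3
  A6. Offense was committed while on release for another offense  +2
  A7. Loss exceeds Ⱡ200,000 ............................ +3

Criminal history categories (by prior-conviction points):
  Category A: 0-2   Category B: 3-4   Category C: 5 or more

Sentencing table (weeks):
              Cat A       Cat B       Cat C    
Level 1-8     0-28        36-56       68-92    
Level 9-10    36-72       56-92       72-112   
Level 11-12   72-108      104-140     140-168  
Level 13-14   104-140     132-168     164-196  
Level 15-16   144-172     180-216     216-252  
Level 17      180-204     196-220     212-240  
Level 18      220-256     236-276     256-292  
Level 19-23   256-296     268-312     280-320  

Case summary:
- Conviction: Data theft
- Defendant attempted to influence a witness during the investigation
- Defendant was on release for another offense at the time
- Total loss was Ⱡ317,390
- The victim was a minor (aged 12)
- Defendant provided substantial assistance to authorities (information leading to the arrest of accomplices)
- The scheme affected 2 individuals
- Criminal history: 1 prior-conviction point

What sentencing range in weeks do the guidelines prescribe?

256-296 weeks

Base offense level for data theft: 20.
A1 does not apply.
A2 applies: 20 − 3 = 17.
A3 applies: 17 + 2 = 19.
A4 applies (level before this adjustment is 19 ≥ 10, so +3): 19 + 3 = 22.
A6 applies: 22 + 2 = 24.
A7 applies: 24 + 3 = 27.
Level 27 exceeds the maximum of 23; capped at 23.
Final offense level: 23.
Criminal history: 1 prior point → Category A (0-2).
Level 23 falls in the 19-23 band.
Grid: Level 19-23 × Category A = 256-296 weeks.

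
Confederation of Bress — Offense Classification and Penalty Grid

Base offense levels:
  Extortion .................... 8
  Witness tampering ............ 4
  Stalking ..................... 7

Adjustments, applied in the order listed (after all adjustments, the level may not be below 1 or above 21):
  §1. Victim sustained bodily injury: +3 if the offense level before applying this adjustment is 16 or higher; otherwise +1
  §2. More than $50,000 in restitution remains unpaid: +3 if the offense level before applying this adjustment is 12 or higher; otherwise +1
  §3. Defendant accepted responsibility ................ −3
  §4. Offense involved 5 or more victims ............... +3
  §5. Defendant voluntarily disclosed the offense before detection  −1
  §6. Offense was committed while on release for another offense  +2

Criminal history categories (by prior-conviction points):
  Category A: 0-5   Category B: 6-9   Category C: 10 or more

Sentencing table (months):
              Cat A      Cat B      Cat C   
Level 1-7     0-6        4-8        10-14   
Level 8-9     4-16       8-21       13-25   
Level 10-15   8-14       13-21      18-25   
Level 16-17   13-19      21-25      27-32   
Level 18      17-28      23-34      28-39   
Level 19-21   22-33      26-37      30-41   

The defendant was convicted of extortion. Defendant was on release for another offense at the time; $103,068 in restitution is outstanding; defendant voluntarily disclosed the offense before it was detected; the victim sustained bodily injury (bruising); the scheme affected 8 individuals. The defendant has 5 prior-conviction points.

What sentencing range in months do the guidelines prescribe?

Base offense level for extortion: 8.
§1 applies (level before this adjustment is 8 < 16, so +1): 8 + 1 = 9.
§2 applies (level before this adjustment is 9 < 12, so +1): 9 + 1 = 10.
§4 applies: 10 + 3 = 13.
§5 applies: 13 − 1 = 12.
§6 applies: 12 + 2 = 14.
Final offense level: 14.
Criminal history: 5 prior points → Category A (0-5).
Level 14 falls in the 10-15 band.
Grid: Level 10-15 × Category A = 8-14 months.

8-14 months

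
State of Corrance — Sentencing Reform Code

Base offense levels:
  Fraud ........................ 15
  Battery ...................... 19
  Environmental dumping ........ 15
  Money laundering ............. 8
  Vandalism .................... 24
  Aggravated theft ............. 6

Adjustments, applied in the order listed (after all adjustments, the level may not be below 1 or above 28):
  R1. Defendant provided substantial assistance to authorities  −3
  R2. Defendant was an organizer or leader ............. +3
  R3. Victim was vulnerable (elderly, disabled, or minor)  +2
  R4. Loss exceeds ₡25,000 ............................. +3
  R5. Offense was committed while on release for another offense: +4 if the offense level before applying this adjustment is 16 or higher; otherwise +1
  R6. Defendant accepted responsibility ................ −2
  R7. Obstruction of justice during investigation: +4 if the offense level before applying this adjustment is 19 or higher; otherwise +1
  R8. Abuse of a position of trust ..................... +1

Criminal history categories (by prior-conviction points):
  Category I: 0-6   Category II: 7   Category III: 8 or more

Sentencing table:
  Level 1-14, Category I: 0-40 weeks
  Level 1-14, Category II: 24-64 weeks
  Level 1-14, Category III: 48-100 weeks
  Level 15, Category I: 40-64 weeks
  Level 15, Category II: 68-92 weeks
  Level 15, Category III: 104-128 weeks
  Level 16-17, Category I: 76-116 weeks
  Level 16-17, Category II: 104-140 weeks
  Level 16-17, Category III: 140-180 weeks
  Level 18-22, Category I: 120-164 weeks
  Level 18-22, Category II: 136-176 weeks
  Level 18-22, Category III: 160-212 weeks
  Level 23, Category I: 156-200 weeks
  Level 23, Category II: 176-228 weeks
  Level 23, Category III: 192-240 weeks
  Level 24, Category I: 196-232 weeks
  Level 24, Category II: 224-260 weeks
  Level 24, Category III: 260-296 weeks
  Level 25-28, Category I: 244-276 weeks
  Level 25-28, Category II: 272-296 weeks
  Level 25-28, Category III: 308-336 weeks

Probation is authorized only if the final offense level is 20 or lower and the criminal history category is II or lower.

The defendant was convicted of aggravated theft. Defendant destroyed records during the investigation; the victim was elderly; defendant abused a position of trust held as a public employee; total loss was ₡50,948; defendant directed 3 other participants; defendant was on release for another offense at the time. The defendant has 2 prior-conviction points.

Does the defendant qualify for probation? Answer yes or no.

Yes

Base offense level for aggravated theft: 6.
R2 applies: 6 + 3 = 9.
R3 applies: 9 + 2 = 11.
R4 applies: 11 + 3 = 14.
R5 applies (level before this adjustment is 14 < 16, so +1): 14 + 1 = 15.
R7 applies (level before this adjustment is 15 < 19, so +1): 15 + 1 = 16.
R8 applies: 16 + 1 = 17.
Final offense level: 17.
Criminal history: 2 prior points → Category I (0-6).
Level 17 falls in the 16-17 band.
Grid: Level 16-17 × Category I = 76-116 weeks.
Probation check: level 17 ≤ 20 and category I ≤ II → eligible.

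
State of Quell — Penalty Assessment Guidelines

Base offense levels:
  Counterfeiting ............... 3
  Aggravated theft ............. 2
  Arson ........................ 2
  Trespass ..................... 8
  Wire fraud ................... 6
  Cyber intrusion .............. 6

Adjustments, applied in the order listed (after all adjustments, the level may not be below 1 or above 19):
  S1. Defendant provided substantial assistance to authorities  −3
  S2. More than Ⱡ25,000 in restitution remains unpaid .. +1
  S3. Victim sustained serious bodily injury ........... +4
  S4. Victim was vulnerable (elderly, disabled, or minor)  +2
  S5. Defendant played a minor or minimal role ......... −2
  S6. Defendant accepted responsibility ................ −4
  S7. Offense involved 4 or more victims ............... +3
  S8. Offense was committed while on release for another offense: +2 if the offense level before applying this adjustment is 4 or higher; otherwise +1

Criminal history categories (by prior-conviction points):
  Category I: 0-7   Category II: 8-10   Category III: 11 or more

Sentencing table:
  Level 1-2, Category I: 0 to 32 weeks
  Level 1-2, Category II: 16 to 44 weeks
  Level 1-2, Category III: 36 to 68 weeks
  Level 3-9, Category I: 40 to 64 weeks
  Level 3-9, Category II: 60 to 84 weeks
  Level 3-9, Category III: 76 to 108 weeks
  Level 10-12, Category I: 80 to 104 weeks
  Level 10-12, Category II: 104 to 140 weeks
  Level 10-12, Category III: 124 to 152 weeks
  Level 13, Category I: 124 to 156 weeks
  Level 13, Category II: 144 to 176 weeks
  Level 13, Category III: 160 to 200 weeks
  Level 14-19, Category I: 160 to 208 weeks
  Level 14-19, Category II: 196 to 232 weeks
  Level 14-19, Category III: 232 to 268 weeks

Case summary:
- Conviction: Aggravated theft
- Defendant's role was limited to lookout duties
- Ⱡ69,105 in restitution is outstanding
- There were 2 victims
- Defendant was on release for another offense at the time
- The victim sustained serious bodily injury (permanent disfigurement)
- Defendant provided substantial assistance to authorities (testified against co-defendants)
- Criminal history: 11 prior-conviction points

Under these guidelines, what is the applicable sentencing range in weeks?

76-108 weeks

Base offense level for aggravated theft: 2.
S1 applies: 2 − 3 = -1.
S2 applies: -1 + 1 = 0.
S3 applies: 0 + 4 = 4.
S5 applies: 4 − 2 = 2.
S7 does not apply.
S8 applies (level before this adjustment is 2 < 4, so +1): 2 + 1 = 3.
Final offense level: 3.
Criminal history: 11 prior points → Category III (11+).
Level 3 falls in the 3-9 band.
Grid: Level 3-9 × Category III = 76-108 weeks.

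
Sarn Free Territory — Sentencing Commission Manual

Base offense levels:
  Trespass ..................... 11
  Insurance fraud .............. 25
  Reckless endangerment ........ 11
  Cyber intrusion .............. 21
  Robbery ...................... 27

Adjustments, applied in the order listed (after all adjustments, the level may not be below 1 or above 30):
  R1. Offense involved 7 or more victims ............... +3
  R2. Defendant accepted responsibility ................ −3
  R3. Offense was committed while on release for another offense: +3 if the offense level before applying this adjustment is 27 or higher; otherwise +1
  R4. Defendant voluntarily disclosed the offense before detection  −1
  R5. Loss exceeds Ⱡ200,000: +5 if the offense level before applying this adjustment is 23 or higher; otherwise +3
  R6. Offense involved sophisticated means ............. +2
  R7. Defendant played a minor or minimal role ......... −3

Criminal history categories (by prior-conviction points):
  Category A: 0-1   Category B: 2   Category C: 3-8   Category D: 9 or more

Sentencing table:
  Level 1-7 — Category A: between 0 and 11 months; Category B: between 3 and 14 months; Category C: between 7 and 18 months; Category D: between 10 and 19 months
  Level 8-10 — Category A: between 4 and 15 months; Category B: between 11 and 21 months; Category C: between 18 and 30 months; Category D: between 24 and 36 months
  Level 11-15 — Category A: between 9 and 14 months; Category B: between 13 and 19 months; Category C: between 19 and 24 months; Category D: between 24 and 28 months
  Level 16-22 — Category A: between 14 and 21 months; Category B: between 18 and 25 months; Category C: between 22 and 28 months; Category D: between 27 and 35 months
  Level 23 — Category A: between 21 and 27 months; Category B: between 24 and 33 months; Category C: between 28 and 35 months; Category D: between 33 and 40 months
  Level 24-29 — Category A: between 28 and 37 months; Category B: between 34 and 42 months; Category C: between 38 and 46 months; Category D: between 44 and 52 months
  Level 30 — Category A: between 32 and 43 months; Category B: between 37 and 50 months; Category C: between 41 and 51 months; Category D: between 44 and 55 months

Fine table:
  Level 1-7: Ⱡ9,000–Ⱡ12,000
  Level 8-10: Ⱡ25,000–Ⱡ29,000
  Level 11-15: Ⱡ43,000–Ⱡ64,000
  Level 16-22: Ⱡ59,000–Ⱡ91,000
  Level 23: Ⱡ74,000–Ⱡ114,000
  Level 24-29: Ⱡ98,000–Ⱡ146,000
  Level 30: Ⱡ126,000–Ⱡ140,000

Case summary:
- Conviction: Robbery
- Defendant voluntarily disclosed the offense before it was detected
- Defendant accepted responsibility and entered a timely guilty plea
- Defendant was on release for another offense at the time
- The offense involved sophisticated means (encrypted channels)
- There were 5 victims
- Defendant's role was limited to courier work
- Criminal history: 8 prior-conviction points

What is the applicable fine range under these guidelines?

Base offense level for robbery: 27.
R2 applies: 27 − 3 = 24.
R3 applies (level before this adjustment is 24 < 27, so +1): 24 + 1 = 25.
R4 applies: 25 − 1 = 24.
R6 applies: 24 + 2 = 26.
R7 applies: 26 − 3 = 23.
Final offense level: 23.
Level 23 falls in the 23 band.
Fine table: Level 23 → Ⱡ74,000–Ⱡ114,000.

Ⱡ74,000–Ⱡ114,000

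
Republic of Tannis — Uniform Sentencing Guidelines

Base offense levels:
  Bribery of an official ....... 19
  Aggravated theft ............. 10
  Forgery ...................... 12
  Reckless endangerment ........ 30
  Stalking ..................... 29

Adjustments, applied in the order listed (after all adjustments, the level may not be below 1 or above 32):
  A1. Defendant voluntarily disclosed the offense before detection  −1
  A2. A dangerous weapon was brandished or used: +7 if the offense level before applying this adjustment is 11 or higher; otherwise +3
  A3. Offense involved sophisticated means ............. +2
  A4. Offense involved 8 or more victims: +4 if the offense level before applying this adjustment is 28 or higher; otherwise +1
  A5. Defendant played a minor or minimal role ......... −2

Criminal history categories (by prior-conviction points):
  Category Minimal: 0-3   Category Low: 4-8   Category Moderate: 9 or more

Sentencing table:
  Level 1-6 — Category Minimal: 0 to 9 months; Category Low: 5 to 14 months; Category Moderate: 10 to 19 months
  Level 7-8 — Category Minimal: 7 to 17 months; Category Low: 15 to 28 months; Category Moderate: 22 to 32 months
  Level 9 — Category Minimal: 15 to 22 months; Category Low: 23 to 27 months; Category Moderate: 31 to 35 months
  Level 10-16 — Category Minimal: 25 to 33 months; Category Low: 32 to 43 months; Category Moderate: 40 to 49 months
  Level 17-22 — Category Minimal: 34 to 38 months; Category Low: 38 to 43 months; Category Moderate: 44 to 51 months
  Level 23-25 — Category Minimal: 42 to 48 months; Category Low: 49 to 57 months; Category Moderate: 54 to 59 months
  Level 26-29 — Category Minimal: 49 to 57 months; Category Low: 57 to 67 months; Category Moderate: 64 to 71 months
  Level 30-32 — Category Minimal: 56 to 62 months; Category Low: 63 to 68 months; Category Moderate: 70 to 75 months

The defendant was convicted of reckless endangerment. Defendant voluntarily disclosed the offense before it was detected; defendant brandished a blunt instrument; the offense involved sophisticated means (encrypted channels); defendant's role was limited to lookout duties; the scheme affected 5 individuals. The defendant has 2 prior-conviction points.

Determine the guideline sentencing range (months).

56-62 months

Base offense level for reckless endangerment: 30.
A1 applies: 30 − 1 = 29.
A2 applies (level before this adjustment is 29 ≥ 11, so +7): 29 + 7 = 36.
A3 applies: 36 + 2 = 38.
A4 does not apply.
A5 applies: 38 − 2 = 36.
Level 36 exceeds the maximum of 32; capped at 32.
Final offense level: 32.
Criminal history: 2 prior points → Category Minimal (0-3).
Level 32 falls in the 30-32 band.
Grid: Level 30-32 × Category Minimal = 56-62 months.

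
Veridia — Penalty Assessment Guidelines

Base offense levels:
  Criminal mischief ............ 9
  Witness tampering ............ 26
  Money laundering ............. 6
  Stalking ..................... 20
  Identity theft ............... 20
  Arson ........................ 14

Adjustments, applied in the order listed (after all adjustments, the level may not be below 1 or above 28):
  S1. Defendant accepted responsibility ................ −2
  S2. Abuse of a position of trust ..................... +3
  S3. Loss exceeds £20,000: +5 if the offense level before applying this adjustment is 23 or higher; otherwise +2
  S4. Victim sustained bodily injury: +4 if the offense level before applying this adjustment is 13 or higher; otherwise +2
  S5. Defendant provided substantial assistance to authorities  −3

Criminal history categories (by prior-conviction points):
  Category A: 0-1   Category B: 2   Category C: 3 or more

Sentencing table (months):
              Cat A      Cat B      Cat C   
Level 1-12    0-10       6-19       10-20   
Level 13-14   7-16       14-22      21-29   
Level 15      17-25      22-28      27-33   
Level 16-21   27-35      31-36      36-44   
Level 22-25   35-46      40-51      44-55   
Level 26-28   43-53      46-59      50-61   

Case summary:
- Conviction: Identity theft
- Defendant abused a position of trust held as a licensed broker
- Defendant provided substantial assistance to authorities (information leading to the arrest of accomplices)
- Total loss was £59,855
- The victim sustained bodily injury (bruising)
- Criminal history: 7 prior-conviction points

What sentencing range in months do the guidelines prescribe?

Base offense level for identity theft: 20.
S2 applies: 20 + 3 = 23.
S3 applies (level before this adjustment is 23 ≥ 23, so +5): 23 + 5 = 28.
S4 applies (level before this adjustment is 28 ≥ 13, so +4): 28 + 4 = 32.
S5 applies: 32 − 3 = 29.
Level 29 exceeds the maximum of 28; capped at 28.
Final offense level: 28.
Criminal history: 7 prior points → Category C (3+).
Level 28 falls in the 26-28 band.
Grid: Level 26-28 × Category C = 50-61 months.

50-61 months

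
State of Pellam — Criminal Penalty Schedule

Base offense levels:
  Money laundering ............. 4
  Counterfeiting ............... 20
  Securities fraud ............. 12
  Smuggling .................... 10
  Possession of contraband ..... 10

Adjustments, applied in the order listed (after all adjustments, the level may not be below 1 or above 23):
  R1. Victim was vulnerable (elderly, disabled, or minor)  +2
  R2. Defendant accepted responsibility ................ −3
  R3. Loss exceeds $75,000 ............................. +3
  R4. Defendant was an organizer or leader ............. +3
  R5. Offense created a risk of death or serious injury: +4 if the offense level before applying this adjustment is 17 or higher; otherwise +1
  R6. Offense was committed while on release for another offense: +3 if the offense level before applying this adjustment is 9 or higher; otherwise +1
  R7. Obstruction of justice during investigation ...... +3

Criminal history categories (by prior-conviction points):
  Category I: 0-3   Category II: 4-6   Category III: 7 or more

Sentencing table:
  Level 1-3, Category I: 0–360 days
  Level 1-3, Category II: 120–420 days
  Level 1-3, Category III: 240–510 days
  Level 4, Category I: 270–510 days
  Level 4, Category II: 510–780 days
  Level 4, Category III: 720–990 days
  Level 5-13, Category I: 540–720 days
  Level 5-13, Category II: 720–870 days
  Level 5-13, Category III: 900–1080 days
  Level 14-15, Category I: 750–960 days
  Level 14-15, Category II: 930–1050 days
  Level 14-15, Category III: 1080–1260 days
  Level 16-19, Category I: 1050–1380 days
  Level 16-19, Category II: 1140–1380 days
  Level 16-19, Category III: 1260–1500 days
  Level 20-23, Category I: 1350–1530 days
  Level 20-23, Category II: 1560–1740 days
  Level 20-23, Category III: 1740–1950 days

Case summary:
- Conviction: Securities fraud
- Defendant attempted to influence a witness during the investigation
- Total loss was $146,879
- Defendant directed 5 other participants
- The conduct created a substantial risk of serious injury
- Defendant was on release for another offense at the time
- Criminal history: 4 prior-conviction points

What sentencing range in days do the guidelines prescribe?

1560-1740 days

Base offense level for securities fraud: 12.
R1 does not apply.
R2 does not apply.
R3 applies: 12 + 3 = 15.
R4 applies: 15 + 3 = 18.
R5 applies (level before this adjustment is 18 ≥ 17, so +4): 18 + 4 = 22.
R6 applies (level before this adjustment is 22 ≥ 9, so +3): 22 + 3 = 25.
R7 applies: 25 + 3 = 28.
Level 28 exceeds the maximum of 23; capped at 23.
Final offense level: 23.
Criminal history: 4 prior points → Category II (4-6).
Level 23 falls in the 20-23 band.
Grid: Level 20-23 × Category II = 1560-1740 days.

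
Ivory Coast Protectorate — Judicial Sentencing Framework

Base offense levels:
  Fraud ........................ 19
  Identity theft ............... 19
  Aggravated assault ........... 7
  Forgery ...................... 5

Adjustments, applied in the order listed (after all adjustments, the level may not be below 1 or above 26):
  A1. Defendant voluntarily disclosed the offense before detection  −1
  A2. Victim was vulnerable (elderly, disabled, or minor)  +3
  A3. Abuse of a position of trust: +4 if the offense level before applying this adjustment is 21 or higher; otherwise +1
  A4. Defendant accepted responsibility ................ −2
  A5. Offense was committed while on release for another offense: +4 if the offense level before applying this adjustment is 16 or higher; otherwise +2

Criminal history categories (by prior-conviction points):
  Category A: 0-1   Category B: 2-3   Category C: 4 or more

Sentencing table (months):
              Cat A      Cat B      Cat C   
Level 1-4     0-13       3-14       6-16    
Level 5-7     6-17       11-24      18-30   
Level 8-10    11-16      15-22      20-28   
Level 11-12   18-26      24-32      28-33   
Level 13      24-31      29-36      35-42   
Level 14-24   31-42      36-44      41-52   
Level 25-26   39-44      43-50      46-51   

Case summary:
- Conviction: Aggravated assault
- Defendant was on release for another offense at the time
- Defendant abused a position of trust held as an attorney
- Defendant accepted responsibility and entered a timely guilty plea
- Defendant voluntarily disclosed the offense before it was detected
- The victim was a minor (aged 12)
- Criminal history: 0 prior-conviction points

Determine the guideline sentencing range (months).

Base offense level for aggravated assault: 7.
A1 applies: 7 − 1 = 6.
A2 applies: 6 + 3 = 9.
A3 applies (level before this adjustment is 9 < 21, so +1): 9 + 1 = 10.
A4 applies: 10 − 2 = 8.
A5 applies (level before this adjustment is 8 < 16, so +2): 8 + 2 = 10.
Final offense level: 10.
Criminal history: 0 prior points → Category A (0-1).
Level 10 falls in the 8-10 band.
Grid: Level 8-10 × Category A = 11-16 months.

11-16 months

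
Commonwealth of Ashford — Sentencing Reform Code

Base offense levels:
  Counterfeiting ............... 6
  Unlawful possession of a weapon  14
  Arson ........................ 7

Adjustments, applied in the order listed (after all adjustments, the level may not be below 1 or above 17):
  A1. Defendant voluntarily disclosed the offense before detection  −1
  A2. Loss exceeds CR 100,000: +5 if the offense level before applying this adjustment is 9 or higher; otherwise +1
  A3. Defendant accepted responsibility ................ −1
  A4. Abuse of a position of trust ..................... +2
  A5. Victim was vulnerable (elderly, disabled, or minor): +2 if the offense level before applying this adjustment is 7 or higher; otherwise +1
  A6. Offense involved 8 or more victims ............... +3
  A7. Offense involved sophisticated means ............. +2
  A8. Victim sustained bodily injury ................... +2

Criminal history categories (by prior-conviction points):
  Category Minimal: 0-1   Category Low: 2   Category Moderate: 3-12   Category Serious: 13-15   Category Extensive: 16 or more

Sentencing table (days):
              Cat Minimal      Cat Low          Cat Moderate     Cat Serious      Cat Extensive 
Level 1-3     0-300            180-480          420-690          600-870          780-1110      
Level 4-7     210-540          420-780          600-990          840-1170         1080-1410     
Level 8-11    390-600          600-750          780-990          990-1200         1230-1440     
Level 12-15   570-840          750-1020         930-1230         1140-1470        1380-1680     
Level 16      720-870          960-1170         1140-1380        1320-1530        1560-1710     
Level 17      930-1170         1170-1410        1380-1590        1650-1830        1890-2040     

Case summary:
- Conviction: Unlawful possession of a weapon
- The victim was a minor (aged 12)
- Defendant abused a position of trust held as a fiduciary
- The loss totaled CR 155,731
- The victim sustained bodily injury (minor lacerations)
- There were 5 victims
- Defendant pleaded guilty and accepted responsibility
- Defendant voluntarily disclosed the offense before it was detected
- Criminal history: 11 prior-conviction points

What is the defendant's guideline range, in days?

1380-1590 days

Base offense level for unlawful possession of a weapon: 14.
A1 applies: 14 − 1 = 13.
A2 applies (level before this adjustment is 13 ≥ 9, so +5): 13 + 5 = 18.
A3 applies: 18 − 1 = 17.
A4 applies: 17 + 2 = 19.
A5 applies (level before this adjustment is 19 ≥ 7, so +2): 19 + 2 = 21.
A7 does not apply.
A8 applies: 21 + 2 = 23.
Level 23 exceeds the maximum of 17; capped at 17.
Final offense level: 17.
Criminal history: 11 prior points → Category Moderate (3-12).
Level 17 falls in the 17 band.
Grid: Level 17 × Category Moderate = 1380-1590 days.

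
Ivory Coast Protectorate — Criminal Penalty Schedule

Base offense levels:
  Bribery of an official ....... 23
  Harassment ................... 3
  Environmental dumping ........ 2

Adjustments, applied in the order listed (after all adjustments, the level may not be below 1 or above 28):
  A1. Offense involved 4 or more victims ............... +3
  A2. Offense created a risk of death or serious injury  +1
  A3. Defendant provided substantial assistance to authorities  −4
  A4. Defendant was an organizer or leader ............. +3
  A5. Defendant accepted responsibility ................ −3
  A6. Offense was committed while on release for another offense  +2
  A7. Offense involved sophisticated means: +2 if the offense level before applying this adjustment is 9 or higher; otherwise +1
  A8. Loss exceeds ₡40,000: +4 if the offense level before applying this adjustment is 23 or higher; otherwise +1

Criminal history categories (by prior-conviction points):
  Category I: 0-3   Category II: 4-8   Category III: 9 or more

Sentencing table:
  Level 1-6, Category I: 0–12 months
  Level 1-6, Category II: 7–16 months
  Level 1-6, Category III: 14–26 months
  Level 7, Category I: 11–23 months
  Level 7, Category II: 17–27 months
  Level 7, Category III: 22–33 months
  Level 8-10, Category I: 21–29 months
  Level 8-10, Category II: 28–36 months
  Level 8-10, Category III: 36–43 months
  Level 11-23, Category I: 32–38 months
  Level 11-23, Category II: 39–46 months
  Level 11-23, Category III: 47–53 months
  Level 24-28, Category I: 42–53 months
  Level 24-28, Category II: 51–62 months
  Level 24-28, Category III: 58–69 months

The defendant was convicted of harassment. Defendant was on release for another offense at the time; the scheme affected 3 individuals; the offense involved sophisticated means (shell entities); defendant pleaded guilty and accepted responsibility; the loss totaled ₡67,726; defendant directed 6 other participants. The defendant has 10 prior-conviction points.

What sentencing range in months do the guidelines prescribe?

Base offense level for harassment: 3.
A1 does not apply.
A3 does not apply.
A4 applies: 3 + 3 = 6.
A5 applies: 6 − 3 = 3.
A6 applies: 3 + 2 = 5.
A7 applies (level before this adjustment is 5 < 9, so +1): 5 + 1 = 6.
A8 applies (level before this adjustment is 6 < 23, so +1): 6 + 1 = 7.
Final offense level: 7.
Criminal history: 10 prior points → Category III (9+).
Level 7 falls in the 7 band.
Grid: Level 7 × Category III = 22-33 months.

22-33 months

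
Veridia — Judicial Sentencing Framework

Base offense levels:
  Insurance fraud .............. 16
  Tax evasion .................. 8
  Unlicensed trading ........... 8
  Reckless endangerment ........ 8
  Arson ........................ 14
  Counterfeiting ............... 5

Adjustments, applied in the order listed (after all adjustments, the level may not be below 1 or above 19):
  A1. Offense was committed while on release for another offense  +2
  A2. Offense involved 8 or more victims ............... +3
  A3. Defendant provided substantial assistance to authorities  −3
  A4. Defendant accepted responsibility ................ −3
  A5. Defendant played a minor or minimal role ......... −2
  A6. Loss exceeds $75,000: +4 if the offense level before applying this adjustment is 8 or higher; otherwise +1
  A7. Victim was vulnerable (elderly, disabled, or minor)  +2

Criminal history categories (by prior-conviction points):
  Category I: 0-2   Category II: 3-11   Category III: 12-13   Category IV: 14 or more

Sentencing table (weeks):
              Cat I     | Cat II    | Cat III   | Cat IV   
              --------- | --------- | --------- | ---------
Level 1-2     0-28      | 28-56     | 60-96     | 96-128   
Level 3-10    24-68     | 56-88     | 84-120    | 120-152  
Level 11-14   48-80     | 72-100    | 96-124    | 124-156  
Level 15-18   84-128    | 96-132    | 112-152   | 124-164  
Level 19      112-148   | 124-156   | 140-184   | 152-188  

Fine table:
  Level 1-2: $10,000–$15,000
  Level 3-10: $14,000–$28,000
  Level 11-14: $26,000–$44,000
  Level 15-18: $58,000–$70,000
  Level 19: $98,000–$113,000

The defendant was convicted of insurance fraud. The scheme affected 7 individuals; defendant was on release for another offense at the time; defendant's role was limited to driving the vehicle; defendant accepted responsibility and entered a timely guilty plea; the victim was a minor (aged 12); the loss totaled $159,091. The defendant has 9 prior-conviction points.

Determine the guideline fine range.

Base offense level for insurance fraud: 16.
A1 applies: 16 + 2 = 18.
A3 does not apply.
A4 applies: 18 − 3 = 15.
A5 applies: 15 − 2 = 13.
A6 applies (level before this adjustment is 13 ≥ 8, so +4): 13 + 4 = 17.
A7 applies: 17 + 2 = 19.
Final offense level: 19.
Level 19 falls in the 19 band.
Fine table: Level 19 → $98,000–$113,000.

$98,000–$113,000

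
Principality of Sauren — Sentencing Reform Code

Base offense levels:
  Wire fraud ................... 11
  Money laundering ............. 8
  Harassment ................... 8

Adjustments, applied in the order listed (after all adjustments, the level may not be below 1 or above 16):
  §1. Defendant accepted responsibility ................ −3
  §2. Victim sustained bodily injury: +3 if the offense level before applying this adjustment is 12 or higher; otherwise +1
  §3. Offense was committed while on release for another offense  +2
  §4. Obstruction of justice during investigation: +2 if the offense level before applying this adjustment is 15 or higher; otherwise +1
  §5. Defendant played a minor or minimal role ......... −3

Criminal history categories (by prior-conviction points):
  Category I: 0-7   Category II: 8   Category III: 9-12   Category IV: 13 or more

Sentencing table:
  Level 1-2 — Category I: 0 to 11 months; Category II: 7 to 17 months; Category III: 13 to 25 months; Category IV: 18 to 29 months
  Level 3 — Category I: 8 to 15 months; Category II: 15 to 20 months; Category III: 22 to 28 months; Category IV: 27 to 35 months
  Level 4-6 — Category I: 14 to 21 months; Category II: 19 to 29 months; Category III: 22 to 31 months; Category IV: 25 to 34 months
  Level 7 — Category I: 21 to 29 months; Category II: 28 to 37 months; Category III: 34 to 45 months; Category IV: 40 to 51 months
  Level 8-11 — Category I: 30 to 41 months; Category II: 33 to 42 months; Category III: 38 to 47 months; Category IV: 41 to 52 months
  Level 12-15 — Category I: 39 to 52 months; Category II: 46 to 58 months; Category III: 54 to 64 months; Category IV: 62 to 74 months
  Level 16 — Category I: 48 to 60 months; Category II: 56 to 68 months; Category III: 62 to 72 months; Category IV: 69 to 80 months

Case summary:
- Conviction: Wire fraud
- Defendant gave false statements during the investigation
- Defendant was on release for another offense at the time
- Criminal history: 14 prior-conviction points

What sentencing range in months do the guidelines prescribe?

Base offense level for wire fraud: 11.
§1 does not apply.
§3 applies: 11 + 2 = 13.
§4 applies (level before this adjustment is 13 < 15, so +1): 13 + 1 = 14.
Final offense level: 14.
Criminal history: 14 prior points → Category IV (13+).
Level 14 falls in the 12-15 band.
Grid: Level 12-15 × Category IV = 62-74 months.

62-74 months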